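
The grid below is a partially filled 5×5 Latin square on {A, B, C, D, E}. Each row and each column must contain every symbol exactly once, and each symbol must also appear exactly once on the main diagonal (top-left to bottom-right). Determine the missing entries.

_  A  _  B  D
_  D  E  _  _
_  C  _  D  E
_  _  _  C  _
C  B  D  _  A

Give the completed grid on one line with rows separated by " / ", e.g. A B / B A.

At row 1, column 1: row 1 has {A,B,D}; column 1 has {C}; the diagonal has {A,C,D}; that leaves E.
At row 1, column 3: row 1 has {A,B,D,E}; column 3 has {D,E}; that leaves C.
At row 2, column 4: row 2 has {D,E}; column 4 has {B,C,D}; that leaves A.
At row 3, column 3: row 3 has {C,D,E}; column 3 has {C,D,E}; the diagonal has {A,C,D,E}; that leaves B.
At row 4, column 2: row 4 has {C}; column 2 has {A,B,C,D}; that leaves E.
At row 4, column 3: row 4 has {C,E}; column 3 has {B,C,D,E}; that leaves A.
At row 4, column 5: row 4 has {A,C,E}; column 5 has {A,D,E}; that leaves B.
At row 5, column 4: row 5 has {A,B,C,D}; column 4 has {A,B,C,D}; that leaves E.
At row 2, column 1: row 2 has {A,D,E}; column 1 has {C,E}; that leaves B.
At row 2, column 5: row 2 has {A,B,D,E}; column 5 has {A,B,D,E}; that leaves C.
At row 3, column 1: row 3 has {B,C,D,E}; column 1 has {B,C,E}; that leaves A.
At row 4, column 1: row 4 has {A,B,C,E}; column 1 has {A,B,C,E}; that leaves D.

E A C B D / B D E A C / A C B D E / D E A C B / C B D E A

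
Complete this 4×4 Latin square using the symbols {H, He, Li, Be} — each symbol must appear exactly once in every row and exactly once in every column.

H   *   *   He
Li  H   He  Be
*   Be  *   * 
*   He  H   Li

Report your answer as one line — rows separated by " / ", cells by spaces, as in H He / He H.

(r1,c2) = Li
(r1,c3) = Be
(r3,c1) = He
(r3,c3) = Li
(r3,c4) = H
(r4,c1) = Be

H Li Be He / Li H He Be / He Be Li H / Be He H Li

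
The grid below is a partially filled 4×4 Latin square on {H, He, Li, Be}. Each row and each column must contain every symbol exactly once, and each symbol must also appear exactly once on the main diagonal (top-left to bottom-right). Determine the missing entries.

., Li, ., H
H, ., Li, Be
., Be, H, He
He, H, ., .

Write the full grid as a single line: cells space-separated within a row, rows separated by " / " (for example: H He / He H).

Be Li He H / H He Li Be / Li Be H He / He H Be Li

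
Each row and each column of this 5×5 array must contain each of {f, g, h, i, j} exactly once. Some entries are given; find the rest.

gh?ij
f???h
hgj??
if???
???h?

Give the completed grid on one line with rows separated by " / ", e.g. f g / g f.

g h f i j / f j i g h / h g j f i / i f h j g / j i g h f

(r1,c3) = f
(r3,c4) = f
(r3,c5) = i
(r4,c5) = g
(r5,c1) = j
(r5,c2) = i
(r5,c3) = g
(r5,c5) = f
(r2,c2) = j
(r2,c3) = i
(r2,c4) = g
(r4,c3) = h
(r4,c4) = j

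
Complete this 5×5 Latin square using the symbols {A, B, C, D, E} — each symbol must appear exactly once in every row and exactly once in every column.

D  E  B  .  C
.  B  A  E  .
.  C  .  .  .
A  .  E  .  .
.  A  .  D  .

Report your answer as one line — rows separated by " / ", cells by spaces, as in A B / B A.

(r1,c4) = A
(r2,c1) = C
(r2,c5) = D
(r3,c3) = D
(r3,c4) = B
(r4,c2) = D
(r4,c4) = C
(r4,c5) = B
(r5,c3) = C
(r5,c5) = E
(r3,c1) = E
(r3,c5) = A
(r5,c1) = B

D E B A C / C B A E D / E C D B A / A D E C B / B A C D E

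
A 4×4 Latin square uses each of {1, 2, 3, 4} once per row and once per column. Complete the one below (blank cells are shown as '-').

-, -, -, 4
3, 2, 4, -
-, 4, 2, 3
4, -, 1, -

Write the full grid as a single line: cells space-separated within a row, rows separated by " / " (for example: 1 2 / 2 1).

2 1 3 4 / 3 2 4 1 / 1 4 2 3 / 4 3 1 2

(r1,c3): row 1 has {4}; column 3 has {1,2,4}, so it must be 3.
(r2,c4): row 2 has {2,3,4}; column 4 has {3,4}, so it must be 1.
(r3,c1): row 3 has {2,3,4}; column 1 has {3,4}, so it must be 1.
(r4,c2): row 4 has {1,4}; column 2 has {2,4}, so it must be 3.
(r4,c4): row 4 has {1,3,4}; column 4 has {1,3,4}, so it must be 2.
(r1,c1): row 1 has {3,4}; column 1 has {1,3,4}, so it must be 2.
(r1,c2): row 1 has {2,3,4}; column 2 has {2,3,4}, so it must be 1.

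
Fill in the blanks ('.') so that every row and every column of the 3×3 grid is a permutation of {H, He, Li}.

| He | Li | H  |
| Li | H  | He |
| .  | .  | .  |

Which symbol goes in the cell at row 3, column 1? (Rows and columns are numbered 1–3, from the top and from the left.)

Cell (r3,c1): row 3 is empty so far; column 1 has {He,Li} → H.

H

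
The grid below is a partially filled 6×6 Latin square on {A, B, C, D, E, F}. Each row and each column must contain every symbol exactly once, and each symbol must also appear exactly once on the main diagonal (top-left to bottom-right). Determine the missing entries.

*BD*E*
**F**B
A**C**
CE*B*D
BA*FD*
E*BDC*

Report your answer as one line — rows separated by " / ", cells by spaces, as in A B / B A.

F B D A E C / D C F E A B / A D E C B F / C E A B F D / B A C F D E / E F B D C A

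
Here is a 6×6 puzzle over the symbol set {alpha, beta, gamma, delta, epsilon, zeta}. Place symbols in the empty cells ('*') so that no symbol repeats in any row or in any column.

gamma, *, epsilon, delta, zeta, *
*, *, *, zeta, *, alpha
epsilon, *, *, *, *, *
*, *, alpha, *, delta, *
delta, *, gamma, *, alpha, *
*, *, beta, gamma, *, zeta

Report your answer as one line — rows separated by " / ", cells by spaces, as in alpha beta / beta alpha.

gamma alpha epsilon delta zeta beta / beta epsilon delta zeta gamma alpha / epsilon gamma zeta alpha beta delta / zeta beta alpha epsilon delta gamma / delta zeta gamma beta alpha epsilon / alpha delta beta gamma epsilon zeta

(r1,c6) = beta
(r2,c1) = beta
(r2,c3) = delta
(r3,c3) = zeta
(r4,c1) = zeta
(r5,c6) = epsilon
(r6,c1) = alpha
(r6,c5) = epsilon
(r1,c2) = alpha
(r2,c5) = gamma
(r3,c5) = beta
(r4,c6) = gamma
(r5,c4) = beta
(r6,c2) = delta
(r2,c2) = epsilon
(r3,c2) = gamma
(r3,c4) = alpha
(r3,c6) = delta
(r4,c2) = beta
(r4,c4) = epsilon
(r5,c2) = zeta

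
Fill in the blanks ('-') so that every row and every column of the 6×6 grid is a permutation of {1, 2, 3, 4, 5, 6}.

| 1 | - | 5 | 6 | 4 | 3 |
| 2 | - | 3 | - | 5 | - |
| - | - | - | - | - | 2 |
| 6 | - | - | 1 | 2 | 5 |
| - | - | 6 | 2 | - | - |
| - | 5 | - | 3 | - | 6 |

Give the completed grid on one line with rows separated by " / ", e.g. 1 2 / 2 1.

(r1,c2) = 2
(r2,c4) = 4
(r2,c6) = 1
(r3,c4) = 5
(r4,c3) = 4
(r5,c6) = 4
(r6,c1) = 4
(r6,c5) = 1
(r2,c2) = 6
(r3,c1) = 3
(r3,c3) = 1
(r3,c5) = 6
(r4,c2) = 3
(r5,c1) = 5
(r5,c2) = 1
(r5,c5) = 3
(r6,c3) = 2
(r3,c2) = 4

1 2 5 6 4 3 / 2 6 3 4 5 1 / 3 4 1 5 6 2 / 6 3 4 1 2 5 / 5 1 6 2 3 4 / 4 5 2 3 1 6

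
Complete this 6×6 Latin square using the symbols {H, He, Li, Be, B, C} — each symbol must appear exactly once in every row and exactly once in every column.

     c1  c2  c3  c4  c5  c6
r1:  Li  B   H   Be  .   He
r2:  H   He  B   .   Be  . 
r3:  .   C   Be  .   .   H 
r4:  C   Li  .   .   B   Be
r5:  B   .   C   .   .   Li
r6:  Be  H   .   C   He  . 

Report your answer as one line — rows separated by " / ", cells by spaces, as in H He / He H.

(r1,c5): row 1 has {H,He,Li,Be,B}; column 5 has {He,Be,B}, so it must be C.
(r2,c4): row 2 has {H,He,Be,B}; column 4 has {Be,C}, so it must be Li.
(r2,c6): row 2 has {H,He,Li,Be,B}; column 6 has {H,He,Li,Be}, so it must be C.
(r3,c1): row 3 has {H,Be,C}; column 1 has {H,Li,Be,B,C}, so it must be He.
(r3,c4): row 3 has {H,He,Be,C}; column 4 has {Li,Be,C}, so it must be B.
(r3,c5): row 3 has {H,He,Be,B,C}; column 5 has {He,Be,B,C}, so it must be Li.
(r4,c3): row 4 has {Li,Be,B,C}; column 3 has {H,Be,B,C}, so it must be He.
(r4,c4): row 4 has {He,Li,Be,B,C}; column 4 has {Li,Be,B,C}, so it must be H.
(r5,c2): row 5 has {Li,B,C}; column 2 has {H,He,Li,B,C}, so it must be Be.
(r5,c4): row 5 has {Li,Be,B,C}; column 4 has {H,Li,Be,B,C}, so it must be He.
(r5,c5): row 5 has {He,Li,Be,B,C}; column 5 has {He,Li,Be,B,C}, so it must be H.
(r6,c3): row 6 has {H,He,Be,C}; column 3 has {H,He,Be,B,C}, so it must be Li.
(r6,c6): row 6 has {H,He,Li,Be,C}; column 6 has {H,He,Li,Be,C}, so it must be B.

Li B H Be C He / H He B Li Be C / He C Be B Li H / C Li He H B Be / B Be C He H Li / Be H Li C He B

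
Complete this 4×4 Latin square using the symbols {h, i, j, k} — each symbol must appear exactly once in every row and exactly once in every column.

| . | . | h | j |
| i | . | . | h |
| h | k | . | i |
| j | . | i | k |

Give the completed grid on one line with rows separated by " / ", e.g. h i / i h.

(r1,c1): row 1 has {h,j}; column 1 has {h,i,j}, so it must be k.
(r1,c2): row 1 has {h,j,k}; column 2 has {k}, so it must be i.
(r2,c2): row 2 has {h,i}; column 2 has {i,k}, so it must be j.
(r2,c3): row 2 has {h,i,j}; column 3 has {h,i}, so it must be k.
(r3,c3): row 3 has {h,i,k}; column 3 has {h,i,k}, so it must be j.
(r4,c2): row 4 has {i,j,k}; column 2 has {i,j,k}, so it must be h.

k i h j / i j k h / h k j i / j h i k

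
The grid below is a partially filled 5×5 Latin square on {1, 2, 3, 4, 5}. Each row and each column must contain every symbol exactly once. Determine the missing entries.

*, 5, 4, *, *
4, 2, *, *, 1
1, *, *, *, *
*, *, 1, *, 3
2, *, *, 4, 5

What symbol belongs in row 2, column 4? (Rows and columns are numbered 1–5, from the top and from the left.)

(r1,c1): row 1 has {4,5}; column 1 has {1,2,4}, so it must be 3.
(r1,c5): row 1 has {3,4,5}; column 5 has {1,3,5}, so it must be 2.
(r3,c5): row 3 has {1}; column 5 has {1,2,3,5}, so it must be 4.
(r4,c1): row 4 has {1,3}; column 1 has {1,2,3,4}, so it must be 5.
(r4,c2): row 4 has {1,3,5}; column 2 has {2,5}, so it must be 4.
(r4,c4): row 4 has {1,3,4,5}; column 4 has {4}, so it must be 2.
(r5,c3): row 5 has {2,4,5}; column 3 has {1,4}, so it must be 3.
(r1,c4): row 1 has {2,3,4,5}; column 4 has {2,4}, so it must be 1.
(r2,c3): row 2 has {1,2,4}; column 3 has {1,3,4}, so it must be 5.
(r2,c4): row 2 has {1,2,4,5}; column 4 has {1,2,4}, so it must be 3.

3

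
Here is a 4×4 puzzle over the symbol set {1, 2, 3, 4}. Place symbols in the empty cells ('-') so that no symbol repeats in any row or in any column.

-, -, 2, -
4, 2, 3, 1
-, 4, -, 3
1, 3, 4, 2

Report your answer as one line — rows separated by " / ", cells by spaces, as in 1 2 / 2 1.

Cell (r1,c1): row 1 has {2}; column 1 has {1,4} → 3.
Cell (r1,c2): row 1 has {2,3}; column 2 has {2,3,4} → 1.
Cell (r1,c4): row 1 has {1,2,3}; column 4 has {1,2,3} → 4.
Cell (r3,c1): row 3 has {3,4}; column 1 has {1,3,4} → 2.
Cell (r3,c3): row 3 has {2,3,4}; column 3 has {2,3,4} → 1.

3 1 2 4 / 4 2 3 1 / 2 4 1 3 / 1 3 4 2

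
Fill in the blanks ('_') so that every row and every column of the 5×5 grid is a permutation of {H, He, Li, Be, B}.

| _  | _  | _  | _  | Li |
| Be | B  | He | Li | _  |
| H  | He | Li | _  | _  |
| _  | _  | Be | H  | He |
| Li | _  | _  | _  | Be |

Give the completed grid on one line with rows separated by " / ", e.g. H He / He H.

He Be H B Li / Be B He Li H / H He Li Be B / B Li Be H He / Li H B He Be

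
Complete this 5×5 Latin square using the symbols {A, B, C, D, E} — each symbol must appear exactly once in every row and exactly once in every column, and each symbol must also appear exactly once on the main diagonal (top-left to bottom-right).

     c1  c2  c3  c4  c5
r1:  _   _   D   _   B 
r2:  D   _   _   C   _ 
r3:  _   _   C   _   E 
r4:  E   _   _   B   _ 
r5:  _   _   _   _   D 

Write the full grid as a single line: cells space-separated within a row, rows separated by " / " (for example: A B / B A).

(r1,c1) = A
(r1,c4) = E
(r2,c2) = E
(r2,c5) = A
(r3,c1) = B
(r4,c3) = A
(r4,c5) = C
(r5,c1) = C
(r5,c4) = A
(r1,c2) = C
(r2,c3) = B
(r3,c4) = D
(r4,c2) = D
(r5,c2) = B
(r5,c3) = E
(r3,c2) = A

A C D E B / D E B C A / B A C D E / E D A B C / C B E A D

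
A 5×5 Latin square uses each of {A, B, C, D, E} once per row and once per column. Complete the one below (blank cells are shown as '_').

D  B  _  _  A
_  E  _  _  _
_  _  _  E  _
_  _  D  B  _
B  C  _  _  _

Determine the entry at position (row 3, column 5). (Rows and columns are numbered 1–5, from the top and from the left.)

B

At row 1, column 4: row 1 has {A,B,D}; column 4 has {B,E}; that leaves C.
At row 4, column 2: row 4 has {B,D}; column 2 has {B,C,E}; that leaves A.
At row 1, column 3: row 1 has {A,B,C,D}; column 3 has {D}; that leaves E.
At row 3, column 2: row 3 has {E}; column 2 has {A,B,C,E}; that leaves D.
At row 5, column 3: row 5 has {B,C}; column 3 has {D,E}; that leaves A.
At row 5, column 4: row 5 has {A,B,C}; column 4 has {B,C,E}; that leaves D.
At row 5, column 5: row 5 has {A,B,C,D}; column 5 has {A}; that leaves E.
At row 2, column 4: row 2 has {E}; column 4 has {B,C,D,E}; that leaves A.
At row 4, column 5: row 4 has {A,B,D}; column 5 has {A,E}; that leaves C.
At row 2, column 1: row 2 has {A,E}; column 1 has {B,D}; that leaves C.
At row 2, column 3: row 2 has {A,C,E}; column 3 has {A,D,E}; that leaves B.
At row 2, column 5: row 2 has {A,B,C,E}; column 5 has {A,C,E}; that leaves D.
At row 3, column 1: row 3 has {D,E}; column 1 has {B,C,D}; that leaves A.
At row 3, column 3: row 3 has {A,D,E}; column 3 has {A,B,D,E}; that leaves C.
At row 3, column 5: row 3 has {A,C,D,E}; column 5 has {A,C,D,E}; that leaves B.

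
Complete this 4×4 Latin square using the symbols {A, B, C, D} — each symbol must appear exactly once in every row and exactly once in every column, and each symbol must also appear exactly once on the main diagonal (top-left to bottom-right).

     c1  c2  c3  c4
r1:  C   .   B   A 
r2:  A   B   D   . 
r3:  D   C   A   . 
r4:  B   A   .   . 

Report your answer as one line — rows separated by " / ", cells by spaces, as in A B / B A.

Cell (r1,c2): row 1 has {A,B,C}; column 2 has {A,B,C} → D.
Cell (r2,c4): row 2 has {A,B,D}; column 4 has {A} → C.
Cell (r3,c4): row 3 has {A,C,D}; column 4 has {A,C} → B.
Cell (r4,c3): row 4 has {A,B}; column 3 has {A,B,D} → C.
Cell (r4,c4): row 4 has {A,B,C}; column 4 has {A,B,C}; the diagonal has {A,B,C} → D.

C D B A / A B D C / D C A B / B A C D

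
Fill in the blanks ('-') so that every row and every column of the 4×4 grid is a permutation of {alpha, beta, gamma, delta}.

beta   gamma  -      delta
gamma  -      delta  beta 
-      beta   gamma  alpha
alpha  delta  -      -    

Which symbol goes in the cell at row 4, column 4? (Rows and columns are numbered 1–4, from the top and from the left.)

gamma

row 1 has {beta,gamma,delta}; column 3 has {gamma,delta} — only alpha is left for (r1,c3).
row 2 has {beta,gamma,delta}; column 2 has {beta,gamma,delta} — only alpha is left for (r2,c2).
row 3 has {alpha,beta,gamma}; column 1 has {alpha,beta,gamma} — only delta is left for (r3,c1).
row 4 has {alpha,delta}; column 3 has {alpha,gamma,delta} — only beta is left for (r4,c3).
row 4 has {alpha,beta,delta}; column 4 has {alpha,beta,delta} — only gamma is left for (r4,c4).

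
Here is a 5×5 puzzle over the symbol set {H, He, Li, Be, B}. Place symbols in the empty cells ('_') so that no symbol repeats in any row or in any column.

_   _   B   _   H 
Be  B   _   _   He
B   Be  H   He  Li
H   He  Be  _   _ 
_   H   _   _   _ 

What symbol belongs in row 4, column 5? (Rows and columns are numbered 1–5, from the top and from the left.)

B

(r1,c2) = Li
(r1,c4) = Be
(r2,c3) = Li
(r2,c4) = H
(r4,c5) = B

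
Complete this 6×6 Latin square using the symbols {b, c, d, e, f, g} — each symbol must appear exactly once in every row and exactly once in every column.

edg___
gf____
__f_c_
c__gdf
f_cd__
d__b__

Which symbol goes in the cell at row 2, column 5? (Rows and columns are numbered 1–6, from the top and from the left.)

e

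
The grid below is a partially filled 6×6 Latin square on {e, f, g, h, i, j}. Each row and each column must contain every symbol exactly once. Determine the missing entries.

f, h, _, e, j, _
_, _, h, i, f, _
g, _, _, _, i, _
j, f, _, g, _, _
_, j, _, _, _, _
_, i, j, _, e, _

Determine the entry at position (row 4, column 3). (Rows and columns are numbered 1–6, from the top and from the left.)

(r2,c1) = e
(r2,c2) = g
(r2,c6) = j
(r3,c2) = e
(r3,c3) = f
(r3,c6) = h
(r4,c5) = h
(r5,c5) = g
(r6,c1) = h
(r6,c4) = f
(r6,c6) = g
(r1,c6) = i
(r3,c4) = j
(r4,c6) = e
(r5,c1) = i
(r5,c3) = e
(r5,c4) = h
(r5,c6) = f
(r1,c3) = g
(r4,c3) = i

i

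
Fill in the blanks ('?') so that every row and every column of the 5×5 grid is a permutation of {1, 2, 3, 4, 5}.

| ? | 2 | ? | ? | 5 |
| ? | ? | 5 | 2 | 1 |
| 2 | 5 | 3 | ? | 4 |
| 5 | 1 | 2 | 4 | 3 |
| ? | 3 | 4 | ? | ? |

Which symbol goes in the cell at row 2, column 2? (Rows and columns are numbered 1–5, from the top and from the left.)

4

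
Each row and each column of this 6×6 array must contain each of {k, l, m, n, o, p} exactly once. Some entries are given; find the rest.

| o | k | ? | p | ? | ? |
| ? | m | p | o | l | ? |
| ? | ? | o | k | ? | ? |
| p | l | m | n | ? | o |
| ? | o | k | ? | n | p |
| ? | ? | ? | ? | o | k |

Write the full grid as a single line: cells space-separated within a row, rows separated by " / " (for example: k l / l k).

o k n p m l / k m p o l n / l n o k p m / p l m n k o / m o k l n p / n p l m o k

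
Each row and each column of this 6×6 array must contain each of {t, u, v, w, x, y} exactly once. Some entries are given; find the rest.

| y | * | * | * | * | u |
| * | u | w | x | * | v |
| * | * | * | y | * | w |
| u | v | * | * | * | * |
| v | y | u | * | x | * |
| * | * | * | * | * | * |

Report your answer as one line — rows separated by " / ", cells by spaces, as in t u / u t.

(r2,c1) = t
(r2,c5) = y
(r3,c1) = x
(r3,c2) = t
(r3,c3) = v
(r3,c5) = u
(r5,c6) = t
(r6,c1) = w
(r6,c2) = x
(r6,c6) = y
(r1,c2) = w
(r4,c6) = x
(r5,c4) = w
(r6,c3) = t
(r6,c5) = v
(r1,c3) = x
(r1,c5) = t
(r4,c3) = y
(r4,c4) = t
(r4,c5) = w
(r6,c4) = u
(r1,c4) = v

y w x v t u / t u w x y v / x t v y u w / u v y t w x / v y u w x t / w x t u v y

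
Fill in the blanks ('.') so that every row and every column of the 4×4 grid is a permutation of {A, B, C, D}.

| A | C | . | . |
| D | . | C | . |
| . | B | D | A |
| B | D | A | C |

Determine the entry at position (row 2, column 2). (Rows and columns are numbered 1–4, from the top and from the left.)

A

At row 1, column 3: row 1 has {A,C}; column 3 has {A,C,D}; that leaves B.
At row 1, column 4: row 1 has {A,B,C}; column 4 has {A,C}; that leaves D.
At row 2, column 2: row 2 has {C,D}; column 2 has {B,C,D}; that leaves A.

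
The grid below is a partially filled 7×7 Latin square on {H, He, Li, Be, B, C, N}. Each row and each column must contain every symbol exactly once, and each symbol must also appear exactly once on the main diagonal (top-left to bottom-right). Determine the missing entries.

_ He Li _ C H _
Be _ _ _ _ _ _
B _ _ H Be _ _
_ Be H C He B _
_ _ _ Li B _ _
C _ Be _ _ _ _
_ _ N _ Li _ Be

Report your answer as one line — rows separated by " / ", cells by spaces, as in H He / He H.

(r1,c1) = N
(r1,c7) = B
(r3,c3) = He
(r4,c1) = Li
(r4,c7) = N
(r5,c3) = C
(r6,c6) = Li
(r1,c4) = Be
(r2,c2) = H
(r2,c3) = B
(r2,c5) = N
(r5,c2) = N
(r6,c2) = B
(r6,c5) = H
(r6,c7) = He
(r7,c2) = C
(r7,c6) = He
(r2,c4) = He
(r2,c6) = C
(r2,c7) = Li
(r3,c2) = Li
(r3,c6) = N
(r3,c7) = C
(r5,c6) = Be
(r5,c7) = H
(r6,c4) = N
(r7,c1) = H
(r7,c4) = B
(r5,c1) = He

N He Li Be C H B / Be H B He N C Li / B Li He H Be N C / Li Be H C He B N / He N C Li B Be H / C B Be N H Li He / H C N B Li He Be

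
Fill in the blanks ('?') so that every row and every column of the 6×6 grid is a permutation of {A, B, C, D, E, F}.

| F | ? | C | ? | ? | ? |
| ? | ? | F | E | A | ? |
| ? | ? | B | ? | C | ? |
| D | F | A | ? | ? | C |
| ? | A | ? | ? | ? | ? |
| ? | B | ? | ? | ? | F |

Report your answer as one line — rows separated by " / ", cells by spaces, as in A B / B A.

F E C D B A / B C F E A D / A D B F C E / D F A B E C / E A D C F B / C B E A D F

Cell (r4,c4): row 4 has {A,C,D,F}; column 4 has {E} → B.
Cell (r4,c5): row 4 has {A,B,C,D,F}; column 5 has {A,C} → E.
Cell (r6,c5): row 6 has {B,F}; column 5 has {A,C,E} → D.
Cell (r1,c5): row 1 has {C,F}; column 5 has {A,C,D,E} → B.
Cell (r5,c5): row 5 has {A}; column 5 has {A,B,C,D,E} → F.
Cell (r6,c3): row 6 has {B,D,F}; column 3 has {A,B,C,F} → E.
Cell (r5,c3): row 5 has {A,F}; column 3 has {A,B,C,E,F} → D.
Cell (r5,c4): row 5 has {A,D,F}; column 4 has {B,E} → C.
Cell (r6,c4): row 6 has {B,D,E,F}; column 4 has {B,C,E} → A.
Cell (r1,c4): row 1 has {B,C,F}; column 4 has {A,B,C,E} → D.
Cell (r3,c4): row 3 has {B,C}; column 4 has {A,B,C,D,E} → F.
Cell (r6,c1): row 6 has {A,B,D,E,F}; column 1 has {D,F} → C.
Cell (r1,c2): row 1 has {B,C,D,F}; column 2 has {A,B,F} → E.
Cell (r1,c6): row 1 has {B,C,D,E,F}; column 6 has {C,F} → A.
Cell (r2,c1): row 2 has {A,E,F}; column 1 has {C,D,F} → B.
Cell (r2,c6): row 2 has {A,B,E,F}; column 6 has {A,C,F} → D.
Cell (r3,c2): row 3 has {B,C,F}; column 2 has {A,B,E,F} → D.
Cell (r3,c6): row 3 has {B,C,D,F}; column 6 has {A,C,D,F} → E.
Cell (r5,c1): row 5 has {A,C,D,F}; column 1 has {B,C,D,F} → E.
Cell (r5,c6): row 5 has {A,C,D,E,F}; column 6 has {A,C,D,E,F} → B.
Cell (r2,c2): row 2 has {A,B,D,E,F}; column 2 has {A,B,D,E,F} → C.
Cell (r3,c1): row 3 has {B,C,D,E,F}; column 1 has {B,C,D,E,F} → A.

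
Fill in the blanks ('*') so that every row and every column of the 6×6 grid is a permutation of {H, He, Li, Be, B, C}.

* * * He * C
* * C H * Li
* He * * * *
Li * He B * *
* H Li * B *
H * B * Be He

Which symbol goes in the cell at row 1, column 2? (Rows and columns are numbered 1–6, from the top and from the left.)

Li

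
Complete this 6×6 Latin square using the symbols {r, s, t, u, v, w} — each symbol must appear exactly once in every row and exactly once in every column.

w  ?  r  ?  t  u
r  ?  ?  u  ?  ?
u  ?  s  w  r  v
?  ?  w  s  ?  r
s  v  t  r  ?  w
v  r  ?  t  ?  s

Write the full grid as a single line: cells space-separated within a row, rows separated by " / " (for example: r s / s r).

(r1,c2) = s
(r1,c4) = v
(r2,c3) = v
(r2,c6) = t
(r3,c2) = t
(r4,c1) = t
(r4,c2) = u
(r4,c5) = v
(r5,c5) = u
(r6,c3) = u
(r6,c5) = w
(r2,c2) = w
(r2,c5) = s

w s r v t u / r w v u s t / u t s w r v / t u w s v r / s v t r u w / v r u t w s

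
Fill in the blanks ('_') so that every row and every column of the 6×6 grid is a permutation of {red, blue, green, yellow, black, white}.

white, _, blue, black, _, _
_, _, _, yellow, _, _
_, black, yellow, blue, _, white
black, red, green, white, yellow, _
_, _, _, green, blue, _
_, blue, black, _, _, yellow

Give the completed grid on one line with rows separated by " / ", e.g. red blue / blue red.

row 4 has {red,green,yellow,black,white}; column 6 has {yellow,white} — only blue is left for (r4,c6).
row 6 has {blue,yellow,black}; column 4 has {blue,green,yellow,black,white} — only red is left for (r6,c4).
row 6 has {red,blue,yellow,black}; column 1 has {black,white} — only green is left for (r6,c1).
row 6 has {red,blue,green,yellow,black}; column 5 has {blue,yellow} — only white is left for (r6,c5).
row 3 has {blue,yellow,black,white}; column 1 has {green,black,white} — only red is left for (r3,c1).
row 3 has {red,blue,yellow,black,white}; column 5 has {blue,yellow,white} — only green is left for (r3,c5).
row 5 has {blue,green}; column 1 has {red,green,black,white} — only yellow is left for (r5,c1).
row 5 has {blue,green,yellow}; column 2 has {red,blue,black} — only white is left for (r5,c2).
row 5 has {blue,green,yellow,white}; column 3 has {blue,green,yellow,black} — only red is left for (r5,c3).
row 5 has {red,blue,green,yellow,white}; column 6 has {blue,yellow,white} — only black is left for (r5,c6).
row 1 has {blue,black,white}; column 5 has {blue,green,yellow,white} — only red is left for (r1,c5).
row 1 has {red,blue,black,white}; column 6 has {blue,yellow,black,white} — only green is left for (r1,c6).
row 2 has {yellow}; column 1 has {red,green,yellow,black,white} — only blue is left for (r2,c1).
row 2 has {blue,yellow}; column 2 has {red,blue,black,white} — only green is left for (r2,c2).
row 2 has {blue,green,yellow}; column 3 has {red,blue,green,yellow,black} — only white is left for (r2,c3).
row 2 has {blue,green,yellow,white}; column 5 has {red,blue,green,yellow,white} — only black is left for (r2,c5).
row 2 has {blue,green,yellow,black,white}; column 6 has {blue,green,yellow,black,white} — only red is left for (r2,c6).
row 1 has {red,blue,green,black,white}; column 2 has {red,blue,green,black,white} — only yellow is left for (r1,c2).

white yellow blue black red green / blue green white yellow black red / red black yellow blue green white / black red green white yellow blue / yellow white red green blue black / green blue black red white yellow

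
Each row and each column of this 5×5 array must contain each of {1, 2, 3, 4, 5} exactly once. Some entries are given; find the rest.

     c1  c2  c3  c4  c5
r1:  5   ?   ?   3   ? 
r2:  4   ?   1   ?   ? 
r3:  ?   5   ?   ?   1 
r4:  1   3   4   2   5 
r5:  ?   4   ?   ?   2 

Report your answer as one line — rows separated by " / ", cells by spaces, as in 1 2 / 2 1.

5 1 2 3 4 / 4 2 1 5 3 / 2 5 3 4 1 / 1 3 4 2 5 / 3 4 5 1 2

(r1,c3) = 2
(r1,c5) = 4
(r2,c2) = 2
(r2,c4) = 5
(r2,c5) = 3
(r3,c3) = 3
(r3,c4) = 4
(r5,c1) = 3
(r5,c3) = 5
(r5,c4) = 1
(r1,c2) = 1
(r3,c1) = 2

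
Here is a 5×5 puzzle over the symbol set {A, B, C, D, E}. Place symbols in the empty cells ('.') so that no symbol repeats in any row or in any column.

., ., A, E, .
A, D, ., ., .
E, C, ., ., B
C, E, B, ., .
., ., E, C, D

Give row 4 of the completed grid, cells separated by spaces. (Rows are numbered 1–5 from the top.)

At row 1, column 2: row 1 has {A,E}; column 2 has {C,D,E}; that leaves B.
At row 1, column 5: row 1 has {A,B,E}; column 5 has {B,D}; that leaves C.
At row 2, column 3: row 2 has {A,D}; column 3 has {A,B,E}; that leaves C.
At row 2, column 4: row 2 has {A,C,D}; column 4 has {C,E}; that leaves B.
At row 2, column 5: row 2 has {A,B,C,D}; column 5 has {B,C,D}; that leaves E.
At row 3, column 3: row 3 has {B,C,E}; column 3 has {A,B,C,E}; that leaves D.
At row 3, column 4: row 3 has {B,C,D,E}; column 4 has {B,C,E}; that leaves A.
At row 4, column 4: row 4 has {B,C,E}; column 4 has {A,B,C,E}; that leaves D.
At row 4, column 5: row 4 has {B,C,D,E}; column 5 has {B,C,D,E}; that leaves A.

C E B D A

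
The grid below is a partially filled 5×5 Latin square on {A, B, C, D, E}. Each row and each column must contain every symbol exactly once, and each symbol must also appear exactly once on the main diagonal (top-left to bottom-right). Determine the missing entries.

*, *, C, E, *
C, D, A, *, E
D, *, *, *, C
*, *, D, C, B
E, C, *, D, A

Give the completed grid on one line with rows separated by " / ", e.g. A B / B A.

B A C E D / C D A B E / D B E A C / A E D C B / E C B D A

At row 1, column 1: row 1 has {C,E}; column 1 has {C,D,E}; the diagonal has {A,C,D}; that leaves B.
At row 1, column 2: row 1 has {B,C,E}; column 2 has {C,D}; that leaves A.
At row 1, column 5: row 1 has {A,B,C,E}; column 5 has {A,B,C,E}; that leaves D.
At row 2, column 4: row 2 has {A,C,D,E}; column 4 has {C,D,E}; that leaves B.
At row 3, column 3: row 3 has {C,D}; column 3 has {A,C,D}; the diagonal has {A,B,C,D}; that leaves E.
At row 3, column 4: row 3 has {C,D,E}; column 4 has {B,C,D,E}; that leaves A.
At row 4, column 1: row 4 has {B,C,D}; column 1 has {B,C,D,E}; that leaves A.
At row 4, column 2: row 4 has {A,B,C,D}; column 2 has {A,C,D}; that leaves E.
At row 5, column 3: row 5 has {A,C,D,E}; column 3 has {A,C,D,E}; that leaves B.
At row 3, column 2: row 3 has {A,C,D,E}; column 2 has {A,C,D,E}; that leaves B.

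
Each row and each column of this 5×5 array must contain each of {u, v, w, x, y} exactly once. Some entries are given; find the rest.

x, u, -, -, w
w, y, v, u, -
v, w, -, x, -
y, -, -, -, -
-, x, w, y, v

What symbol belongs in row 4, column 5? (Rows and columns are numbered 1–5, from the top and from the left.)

u

Cell (r1,c3): row 1 has {u,w,x}; column 3 has {v,w} → y.
Cell (r1,c4): row 1 has {u,w,x,y}; column 4 has {u,x,y} → v.
Cell (r2,c5): row 2 has {u,v,w,y}; column 5 has {v,w} → x.
Cell (r3,c3): row 3 has {v,w,x}; column 3 has {v,w,y} → u.
Cell (r3,c5): row 3 has {u,v,w,x}; column 5 has {v,w,x} → y.
Cell (r4,c2): row 4 has {y}; column 2 has {u,w,x,y} → v.
Cell (r4,c3): row 4 has {v,y}; column 3 has {u,v,w,y} → x.
Cell (r4,c4): row 4 has {v,x,y}; column 4 has {u,v,x,y} → w.
Cell (r4,c5): row 4 has {v,w,x,y}; column 5 has {v,w,x,y} → u.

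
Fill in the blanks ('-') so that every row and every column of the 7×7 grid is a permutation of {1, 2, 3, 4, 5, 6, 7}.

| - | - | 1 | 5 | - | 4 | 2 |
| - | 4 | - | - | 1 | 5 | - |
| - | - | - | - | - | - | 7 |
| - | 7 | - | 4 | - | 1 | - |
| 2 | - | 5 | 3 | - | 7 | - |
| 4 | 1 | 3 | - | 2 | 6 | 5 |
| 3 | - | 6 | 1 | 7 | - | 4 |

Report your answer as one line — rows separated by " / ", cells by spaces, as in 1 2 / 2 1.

(r4,c3): row 4 has {1,4,7}; column 3 has {1,3,5,6}, so it must be 2.
(r5,c2): row 5 has {2,3,5,7}; column 2 has {1,4,7}, so it must be 6.
(r5,c5): row 5 has {2,3,5,6,7}; column 5 has {1,2,7}, so it must be 4.
(r5,c7): row 5 has {2,3,4,5,6,7}; column 7 has {2,4,5,7}, so it must be 1.
(r6,c4): row 6 has {1,2,3,4,5,6}; column 4 has {1,3,4,5}, so it must be 7.
(r7,c6): row 7 has {1,3,4,6,7}; column 6 has {1,4,5,6,7}, so it must be 2.
(r1,c2): row 1 has {1,2,4,5}; column 2 has {1,4,6,7}, so it must be 3.
(r1,c5): row 1 has {1,2,3,4,5}; column 5 has {1,2,4,7}, so it must be 6.
(r2,c3): row 2 has {1,4,5}; column 3 has {1,2,3,5,6}, so it must be 7.
(r3,c3): row 3 has {7}; column 3 has {1,2,3,5,6,7}, so it must be 4.
(r3,c6): row 3 has {4,7}; column 6 has {1,2,4,5,6,7}, so it must be 3.
(r7,c2): row 7 has {1,2,3,4,6,7}; column 2 has {1,3,4,6,7}, so it must be 5.
(r1,c1): row 1 has {1,2,3,4,5,6}; column 1 has {2,3,4}, so it must be 7.
(r2,c1): row 2 has {1,4,5,7}; column 1 has {2,3,4,7}, so it must be 6.
(r2,c4): row 2 has {1,4,5,6,7}; column 4 has {1,3,4,5,7}, so it must be 2.
(r2,c7): row 2 has {1,2,4,5,6,7}; column 7 has {1,2,4,5,7}, so it must be 3.
(r3,c2): row 3 has {3,4,7}; column 2 has {1,3,4,5,6,7}, so it must be 2.
(r3,c4): row 3 has {2,3,4,7}; column 4 has {1,2,3,4,5,7}, so it must be 6.
(r3,c5): row 3 has {2,3,4,6,7}; column 5 has {1,2,4,6,7}, so it must be 5.
(r4,c1): row 4 has {1,2,4,7}; column 1 has {2,3,4,6,7}, so it must be 5.
(r4,c5): row 4 has {1,2,4,5,7}; column 5 has {1,2,4,5,6,7}, so it must be 3.
(r4,c7): row 4 has {1,2,3,4,5,7}; column 7 has {1,2,3,4,5,7}, so it must be 6.
(r3,c1): row 3 has {2,3,4,5,6,7}; column 1 has {2,3,4,5,6,7}, so it must be 1.

7 3 1 5 6 4 2 / 6 4 7 2 1 5 3 / 1 2 4 6 5 3 7 / 5 7 2 4 3 1 6 / 2 6 5 3 4 7 1 / 4 1 3 7 2 6 5 / 3 5 6 1 7 2 4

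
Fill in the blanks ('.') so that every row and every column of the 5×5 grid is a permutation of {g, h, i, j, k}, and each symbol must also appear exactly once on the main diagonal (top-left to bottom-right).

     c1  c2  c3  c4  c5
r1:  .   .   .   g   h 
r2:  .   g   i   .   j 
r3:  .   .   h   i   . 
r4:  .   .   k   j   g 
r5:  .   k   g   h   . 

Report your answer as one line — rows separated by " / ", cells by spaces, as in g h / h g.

At row 1, column 3: row 1 has {g,h}; column 3 has {g,h,i,k}; that leaves j.
At row 2, column 4: row 2 has {g,i,j}; column 4 has {g,h,i,j}; that leaves k.
At row 3, column 2: row 3 has {h,i}; column 2 has {g,k}; that leaves j.
At row 3, column 5: row 3 has {h,i,j}; column 5 has {g,h,j}; that leaves k.
At row 5, column 5: row 5 has {g,h,k}; column 5 has {g,h,j,k}; the diagonal has {g,h,j}; that leaves i.
At row 1, column 1: row 1 has {g,h,j}; column 1 is empty so far; the diagonal has {g,h,i,j}; that leaves k.
At row 1, column 2: row 1 has {g,h,j,k}; column 2 has {g,j,k}; that leaves i.
At row 2, column 1: row 2 has {g,i,j,k}; column 1 has {k}; that leaves h.
At row 3, column 1: row 3 has {h,i,j,k}; column 1 has {h,k}; that leaves g.
At row 4, column 1: row 4 has {g,j,k}; column 1 has {g,h,k}; that leaves i.
At row 4, column 2: row 4 has {g,i,j,k}; column 2 has {g,i,j,k}; that leaves h.
At row 5, column 1: row 5 has {g,h,i,k}; column 1 has {g,h,i,k}; that leaves j.

k i j g h / h g i k j / g j h i k / i h k j g / j k g h i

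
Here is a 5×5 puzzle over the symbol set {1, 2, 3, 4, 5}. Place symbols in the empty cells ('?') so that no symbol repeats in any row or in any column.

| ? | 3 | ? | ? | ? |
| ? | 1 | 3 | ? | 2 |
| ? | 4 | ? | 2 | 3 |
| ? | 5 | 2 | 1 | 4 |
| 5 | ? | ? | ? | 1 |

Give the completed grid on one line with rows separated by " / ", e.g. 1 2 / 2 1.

At row 1, column 5: row 1 has {3}; column 5 has {1,2,3,4}; that leaves 5.
At row 2, column 1: row 2 has {1,2,3}; column 1 has {5}; that leaves 4.
At row 2, column 4: row 2 has {1,2,3,4}; column 4 has {1,2}; that leaves 5.
At row 3, column 1: row 3 has {2,3,4}; column 1 has {4,5}; that leaves 1.
At row 3, column 3: row 3 has {1,2,3,4}; column 3 has {2,3}; that leaves 5.
At row 4, column 1: row 4 has {1,2,4,5}; column 1 has {1,4,5}; that leaves 3.
At row 5, column 2: row 5 has {1,5}; column 2 has {1,3,4,5}; that leaves 2.
At row 5, column 3: row 5 has {1,2,5}; column 3 has {2,3,5}; that leaves 4.
At row 5, column 4: row 5 has {1,2,4,5}; column 4 has {1,2,5}; that leaves 3.
At row 1, column 1: row 1 has {3,5}; column 1 has {1,3,4,5}; that leaves 2.
At row 1, column 3: row 1 has {2,3,5}; column 3 has {2,3,4,5}; that leaves 1.
At row 1, column 4: row 1 has {1,2,3,5}; column 4 has {1,2,3,5}; that leaves 4.

2 3 1 4 5 / 4 1 3 5 2 / 1 4 5 2 3 / 3 5 2 1 4 / 5 2 4 3 1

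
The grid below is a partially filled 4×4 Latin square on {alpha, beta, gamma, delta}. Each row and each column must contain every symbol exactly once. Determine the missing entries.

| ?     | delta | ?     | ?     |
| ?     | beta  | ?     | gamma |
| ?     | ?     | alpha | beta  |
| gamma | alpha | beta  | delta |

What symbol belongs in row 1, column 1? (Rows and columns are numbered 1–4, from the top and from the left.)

beta

(r1,c3): row 1 has {delta}; column 3 has {alpha,beta}, so it must be gamma.
(r1,c4): row 1 has {gamma,delta}; column 4 has {beta,gamma,delta}, so it must be alpha.
(r2,c3): row 2 has {beta,gamma}; column 3 has {alpha,beta,gamma}, so it must be delta.
(r3,c1): row 3 has {alpha,beta}; column 1 has {gamma}, so it must be delta.
(r3,c2): row 3 has {alpha,beta,delta}; column 2 has {alpha,beta,delta}, so it must be gamma.
(r1,c1): row 1 has {alpha,gamma,delta}; column 1 has {gamma,delta}, so it must be beta.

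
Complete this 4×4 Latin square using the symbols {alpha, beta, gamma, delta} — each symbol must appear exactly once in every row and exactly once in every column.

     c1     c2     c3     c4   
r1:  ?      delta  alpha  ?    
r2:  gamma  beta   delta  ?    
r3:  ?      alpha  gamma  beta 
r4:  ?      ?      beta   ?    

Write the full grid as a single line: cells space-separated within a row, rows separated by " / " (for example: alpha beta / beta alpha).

beta delta alpha gamma / gamma beta delta alpha / delta alpha gamma beta / alpha gamma beta delta

At row 1, column 1: row 1 has {alpha,delta}; column 1 has {gamma}; that leaves beta.
At row 1, column 4: row 1 has {alpha,beta,delta}; column 4 has {beta}; that leaves gamma.
At row 2, column 4: row 2 has {beta,gamma,delta}; column 4 has {beta,gamma}; that leaves alpha.
At row 3, column 1: row 3 has {alpha,beta,gamma}; column 1 has {beta,gamma}; that leaves delta.
At row 4, column 1: row 4 has {beta}; column 1 has {beta,gamma,delta}; that leaves alpha.
At row 4, column 2: row 4 has {alpha,beta}; column 2 has {alpha,beta,delta}; that leaves gamma.
At row 4, column 4: row 4 has {alpha,beta,gamma}; column 4 has {alpha,beta,gamma}; that leaves delta.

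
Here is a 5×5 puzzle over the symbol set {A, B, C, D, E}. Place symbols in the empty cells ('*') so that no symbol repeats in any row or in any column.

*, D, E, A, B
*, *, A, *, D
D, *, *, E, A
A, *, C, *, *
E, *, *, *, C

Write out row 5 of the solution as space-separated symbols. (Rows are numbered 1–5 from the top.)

E A D B C

Cell (r1,c1): row 1 has {A,B,D,E}; column 1 has {A,D,E} → C.
Cell (r2,c1): row 2 has {A,D}; column 1 has {A,C,D,E} → B.
Cell (r2,c4): row 2 has {A,B,D}; column 4 has {A,E} → C.
Cell (r3,c3): row 3 has {A,D,E}; column 3 has {A,C,E} → B.
Cell (r4,c5): row 4 has {A,C}; column 5 has {A,B,C,D} → E.
Cell (r5,c3): row 5 has {C,E}; column 3 has {A,B,C,E} → D.
Cell (r5,c4): row 5 has {C,D,E}; column 4 has {A,C,E} → B.
Cell (r2,c2): row 2 has {A,B,C,D}; column 2 has {D} → E.
Cell (r3,c2): row 3 has {A,B,D,E}; column 2 has {D,E} → C.
Cell (r4,c2): row 4 has {A,C,E}; column 2 has {C,D,E} → B.
Cell (r4,c4): row 4 has {A,B,C,E}; column 4 has {A,B,C,E} → D.
Cell (r5,c2): row 5 has {B,C,D,E}; column 2 has {B,C,D,E} → A.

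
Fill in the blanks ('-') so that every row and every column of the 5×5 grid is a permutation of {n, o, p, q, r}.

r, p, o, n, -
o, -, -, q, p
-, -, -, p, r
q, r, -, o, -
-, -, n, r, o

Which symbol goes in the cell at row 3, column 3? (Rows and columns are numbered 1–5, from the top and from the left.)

(r1,c5) = q
(r2,c2) = n
(r2,c3) = r
(r3,c1) = n
(r3,c3) = q

q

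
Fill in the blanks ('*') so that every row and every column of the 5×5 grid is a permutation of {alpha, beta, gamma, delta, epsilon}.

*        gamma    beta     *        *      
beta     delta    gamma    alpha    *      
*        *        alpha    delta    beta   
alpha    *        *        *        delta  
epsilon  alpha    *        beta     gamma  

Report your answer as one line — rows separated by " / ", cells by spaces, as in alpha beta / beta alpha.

delta gamma beta epsilon alpha / beta delta gamma alpha epsilon / gamma epsilon alpha delta beta / alpha beta epsilon gamma delta / epsilon alpha delta beta gamma

At row 1, column 1: row 1 has {beta,gamma}; column 1 has {alpha,beta,epsilon}; that leaves delta.
At row 1, column 4: row 1 has {beta,gamma,delta}; column 4 has {alpha,beta,delta}; that leaves epsilon.
At row 1, column 5: row 1 has {beta,gamma,delta,epsilon}; column 5 has {beta,gamma,delta}; that leaves alpha.
At row 2, column 5: row 2 has {alpha,beta,gamma,delta}; column 5 has {alpha,beta,gamma,delta}; that leaves epsilon.
At row 3, column 1: row 3 has {alpha,beta,delta}; column 1 has {alpha,beta,delta,epsilon}; that leaves gamma.
At row 3, column 2: row 3 has {alpha,beta,gamma,delta}; column 2 has {alpha,gamma,delta}; that leaves epsilon.
At row 4, column 2: row 4 has {alpha,delta}; column 2 has {alpha,gamma,delta,epsilon}; that leaves beta.
At row 4, column 3: row 4 has {alpha,beta,delta}; column 3 has {alpha,beta,gamma}; that leaves epsilon.
At row 4, column 4: row 4 has {alpha,beta,delta,epsilon}; column 4 has {alpha,beta,delta,epsilon}; that leaves gamma.
At row 5, column 3: row 5 has {alpha,beta,gamma,epsilon}; column 3 has {alpha,beta,gamma,epsilon}; that leaves delta.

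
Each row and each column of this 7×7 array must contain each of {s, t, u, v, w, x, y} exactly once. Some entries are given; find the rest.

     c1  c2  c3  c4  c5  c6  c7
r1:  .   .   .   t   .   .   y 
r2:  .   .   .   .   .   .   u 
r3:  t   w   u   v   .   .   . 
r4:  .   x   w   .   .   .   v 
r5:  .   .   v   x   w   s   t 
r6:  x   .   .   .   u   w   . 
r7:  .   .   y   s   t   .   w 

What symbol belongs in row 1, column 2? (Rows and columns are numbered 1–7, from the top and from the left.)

At row 6, column 4: row 6 has {u,w,x}; column 4 has {s,t,v,x}; that leaves y.
At row 6, column 7: row 6 has {u,w,x,y}; column 7 has {t,u,v,w,y}; that leaves s.
At row 2, column 4: row 2 has {u}; column 4 has {s,t,v,x,y}; that leaves w.
At row 3, column 7: row 3 has {t,u,v,w}; column 7 has {s,t,u,v,w,y}; that leaves x.
At row 4, column 4: row 4 has {v,w,x}; column 4 has {s,t,v,w,x,y}; that leaves u.
At row 6, column 3: row 6 has {s,u,w,x,y}; column 3 has {u,v,w,y}; that leaves t.
At row 3, column 6: row 3 has {t,u,v,w,x}; column 6 has {s,w}; that leaves y.
At row 4, column 6: row 4 has {u,v,w,x}; column 6 has {s,w,y}; that leaves t.
At row 6, column 2: row 6 has {s,t,u,w,x,y}; column 2 has {w,x}; that leaves v.
At row 7, column 2: row 7 has {s,t,w,y}; column 2 has {v,w,x}; that leaves u.
At row 1, column 2: row 1 has {t,y}; column 2 has {u,v,w,x}; that leaves s.

s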